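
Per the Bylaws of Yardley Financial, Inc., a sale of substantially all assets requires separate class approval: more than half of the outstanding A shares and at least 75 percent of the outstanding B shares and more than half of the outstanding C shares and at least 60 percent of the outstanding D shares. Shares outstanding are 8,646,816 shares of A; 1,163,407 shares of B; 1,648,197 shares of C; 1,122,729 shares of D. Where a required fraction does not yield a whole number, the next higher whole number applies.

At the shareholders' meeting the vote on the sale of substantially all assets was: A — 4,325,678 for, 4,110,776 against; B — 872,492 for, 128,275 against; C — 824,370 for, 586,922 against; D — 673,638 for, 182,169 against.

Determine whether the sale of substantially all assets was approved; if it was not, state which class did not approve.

Not approved — the B shares did not give the required vote.

A: a majority of 8646816 is 4323409; 4,323,409 required, 4,325,678 in favor — approved.
B: 3/4 of 1163407 = 872555.25, rounded up to 872556; 872,556 required, 872,492 in favor — not approved.
C: a majority of 1648197 is 824099; 824,099 required, 824,370 in favor — approved.
D: 3/5 of 1122729 = 673637.40, rounded up to 673638; 673,638 required, 673,638 in favor — approved.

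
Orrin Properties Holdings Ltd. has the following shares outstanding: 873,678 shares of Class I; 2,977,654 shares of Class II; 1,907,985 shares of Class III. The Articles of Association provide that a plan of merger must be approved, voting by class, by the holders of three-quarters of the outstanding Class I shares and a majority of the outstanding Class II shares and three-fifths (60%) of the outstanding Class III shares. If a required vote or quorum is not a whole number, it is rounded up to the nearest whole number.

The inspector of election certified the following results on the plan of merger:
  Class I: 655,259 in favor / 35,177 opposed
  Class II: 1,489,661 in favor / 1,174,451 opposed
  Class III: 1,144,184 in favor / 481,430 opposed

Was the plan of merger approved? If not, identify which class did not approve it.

Class I: 3/4 of 873678 = 655258.50, rounded up to 655259; 655,259 required, 655,259 in favor — approved.
Class II: a majority of 2977654 is 1488828; 1,488,828 required, 1,489,661 in favor — approved.
Class III: 3/5 of 1907985 = 1144791; 1,144,791 required, 1,144,184 in favor — not approved.

Not approved — the Class III shares did not give the required vote.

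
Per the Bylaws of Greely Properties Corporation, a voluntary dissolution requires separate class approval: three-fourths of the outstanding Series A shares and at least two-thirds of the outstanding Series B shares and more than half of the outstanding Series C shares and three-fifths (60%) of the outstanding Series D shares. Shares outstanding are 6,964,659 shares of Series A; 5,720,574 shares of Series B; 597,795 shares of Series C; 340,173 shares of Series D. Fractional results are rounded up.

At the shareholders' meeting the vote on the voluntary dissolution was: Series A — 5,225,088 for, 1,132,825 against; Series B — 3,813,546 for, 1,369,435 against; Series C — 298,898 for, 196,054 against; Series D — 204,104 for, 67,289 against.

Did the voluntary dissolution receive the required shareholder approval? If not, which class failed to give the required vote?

Not approved — the Series B shares did not give the required vote.

Series A: 3/4 of 6964659 = 5223494.25, rounded up to 5223495; 5,223,495 required, 5,225,088 in favor — approved.
Series B: 2/3 of 5720574 = 3813716; 3,813,716 required, 3,813,546 in favor — not approved.
Series C: a majority of 597795 is 298898; 298,898 required, 298,898 in favor — approved.
Series D: 3/5 of 340173 = 204103.80, rounded up to 204104; 204,104 required, 204,104 in favor — approved.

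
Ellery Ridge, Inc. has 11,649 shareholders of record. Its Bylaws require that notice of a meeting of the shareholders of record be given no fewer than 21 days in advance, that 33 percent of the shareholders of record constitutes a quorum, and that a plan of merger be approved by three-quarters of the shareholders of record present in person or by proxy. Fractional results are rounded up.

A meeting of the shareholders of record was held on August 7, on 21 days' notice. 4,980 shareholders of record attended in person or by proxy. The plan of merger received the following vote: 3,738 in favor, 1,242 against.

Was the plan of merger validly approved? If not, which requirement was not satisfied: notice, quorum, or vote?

Notice: 21 days given; 21 required. Satisfied.
Quorum: 33% of 11,649 = 3,844.17, rounded up to 3,845; 4,980 present. Satisfied.
Vote: requires three-fourths of those present (4,980); 3/4 of 4980 = 3735, so 3,735 needed; 3,738 in favor. Satisfied.

Valid — all requirements satisfied.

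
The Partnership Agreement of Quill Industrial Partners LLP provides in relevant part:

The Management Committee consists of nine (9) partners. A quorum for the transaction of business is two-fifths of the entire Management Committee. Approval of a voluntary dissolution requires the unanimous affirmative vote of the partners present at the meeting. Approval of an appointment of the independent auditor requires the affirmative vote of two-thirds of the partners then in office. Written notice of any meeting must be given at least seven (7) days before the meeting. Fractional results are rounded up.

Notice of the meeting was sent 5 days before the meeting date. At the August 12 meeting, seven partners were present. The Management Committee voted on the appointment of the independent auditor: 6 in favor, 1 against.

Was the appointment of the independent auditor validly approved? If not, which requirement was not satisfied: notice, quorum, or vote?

Invalid — notice requirement not satisfied.

Notice: 5 days given; 7 required (5 < 7). Not satisfied.
Quorum: 7 present; quorum is 4. Satisfied.
Vote: the appointment of the independent auditor requires two-thirds of the partners then in office (9). 2/3 of 9 = 6, so 6 affirmative votes are needed; 6 voted in favor. Satisfied.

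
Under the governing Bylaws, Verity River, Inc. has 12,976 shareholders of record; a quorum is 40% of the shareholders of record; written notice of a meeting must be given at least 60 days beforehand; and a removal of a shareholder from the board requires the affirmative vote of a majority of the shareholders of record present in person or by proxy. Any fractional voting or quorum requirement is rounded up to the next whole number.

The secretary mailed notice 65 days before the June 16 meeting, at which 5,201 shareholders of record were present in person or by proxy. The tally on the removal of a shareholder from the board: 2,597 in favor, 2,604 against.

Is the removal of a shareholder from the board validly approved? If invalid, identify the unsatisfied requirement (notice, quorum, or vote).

Invalid — vote requirement not satisfied.

Notice: 65 days given; 60 required. Satisfied.
Quorum: 40% of 12,976 = 5,190.40, rounded up to 5,191; 5,201 present. Satisfied.
Vote: requires a majority of those present (5,201); a majority of 5201 is 2601, so 2,601 needed; 2,597 in favor. Not satisfied.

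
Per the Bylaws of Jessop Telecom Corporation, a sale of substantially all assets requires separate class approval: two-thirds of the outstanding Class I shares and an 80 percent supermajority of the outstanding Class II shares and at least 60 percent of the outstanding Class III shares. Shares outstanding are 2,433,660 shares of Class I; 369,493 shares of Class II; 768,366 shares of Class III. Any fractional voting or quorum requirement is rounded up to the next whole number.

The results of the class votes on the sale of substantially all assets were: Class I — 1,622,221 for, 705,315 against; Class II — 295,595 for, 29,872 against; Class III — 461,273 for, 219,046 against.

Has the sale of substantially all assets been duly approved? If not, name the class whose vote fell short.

Not approved — the Class I shares did not give the required vote.

Class I: 2/3 of 2433660 = 1622440; 1,622,440 required, 1,622,221 in favor — not approved.
Class II: 4/5 of 369493 = 295594.40, rounded up to 295595; 295,595 required, 295,595 in favor — approved.
Class III: 3/5 of 768366 = 461019.60, rounded up to 461020; 461,020 required, 461,273 in favor — approved.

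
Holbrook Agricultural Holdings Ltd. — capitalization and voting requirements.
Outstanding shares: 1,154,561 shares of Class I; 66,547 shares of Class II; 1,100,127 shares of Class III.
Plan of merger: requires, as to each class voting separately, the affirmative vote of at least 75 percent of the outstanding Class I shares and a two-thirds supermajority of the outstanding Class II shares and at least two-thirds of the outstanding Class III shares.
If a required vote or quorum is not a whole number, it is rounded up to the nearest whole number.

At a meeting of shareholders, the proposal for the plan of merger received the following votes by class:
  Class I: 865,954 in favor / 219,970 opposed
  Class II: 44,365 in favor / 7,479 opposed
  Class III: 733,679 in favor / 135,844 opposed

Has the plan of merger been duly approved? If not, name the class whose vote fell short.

Class I: 3/4 of 1154561 = 865920.75, rounded up to 865921; 865,921 required, 865,954 in favor — approved.
Class II: 2/3 of 66547 = 44364.67, rounded up to 44365; 44,365 required, 44,365 in favor — approved.
Class III: 2/3 of 1100127 = 733418; 733,418 required, 733,679 in favor — approved.

Approved — every class gave the required vote.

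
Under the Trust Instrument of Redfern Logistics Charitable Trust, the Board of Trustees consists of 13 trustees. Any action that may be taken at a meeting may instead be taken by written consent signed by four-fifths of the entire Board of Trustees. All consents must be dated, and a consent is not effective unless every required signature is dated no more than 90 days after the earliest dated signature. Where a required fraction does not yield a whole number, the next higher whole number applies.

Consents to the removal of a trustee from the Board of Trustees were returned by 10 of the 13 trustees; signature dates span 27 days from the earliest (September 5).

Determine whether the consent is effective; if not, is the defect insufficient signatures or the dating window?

Signatures required: four-fifths of 13 — 4/5 of 13 = 10.40, rounded up to 11, so 11 needed; 10 signed. Insufficient.
Dating window: the latest signature is 27 days after the earliest; the limit is 90 days. Within the window.

Not effective — insufficient signatures.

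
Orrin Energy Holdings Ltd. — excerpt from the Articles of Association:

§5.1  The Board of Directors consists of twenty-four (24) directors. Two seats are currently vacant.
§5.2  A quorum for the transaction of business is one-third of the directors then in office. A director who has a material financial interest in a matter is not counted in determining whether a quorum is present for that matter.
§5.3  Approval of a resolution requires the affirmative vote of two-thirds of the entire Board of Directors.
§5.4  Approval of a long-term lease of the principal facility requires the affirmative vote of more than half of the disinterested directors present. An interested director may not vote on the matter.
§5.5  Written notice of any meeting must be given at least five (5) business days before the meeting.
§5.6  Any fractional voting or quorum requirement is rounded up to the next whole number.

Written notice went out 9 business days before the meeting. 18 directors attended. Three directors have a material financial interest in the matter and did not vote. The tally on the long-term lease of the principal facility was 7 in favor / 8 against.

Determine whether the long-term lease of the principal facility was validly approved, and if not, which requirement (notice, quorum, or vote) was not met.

Invalid — vote requirement not satisfied.

Notice: 9 business days given; 5 required (9 ≥ 5). Satisfied.
Quorum: 18 present, but the 3 interested directors do not count, leaving 15. Quorum is 8. Satisfied.
Vote: the long-term lease of the principal facility requires a majority of the disinterested directors present (18 − 3 = 15). A majority of 15 is 8, so 8 affirmative votes are needed; 7 voted in favor. Not satisfied.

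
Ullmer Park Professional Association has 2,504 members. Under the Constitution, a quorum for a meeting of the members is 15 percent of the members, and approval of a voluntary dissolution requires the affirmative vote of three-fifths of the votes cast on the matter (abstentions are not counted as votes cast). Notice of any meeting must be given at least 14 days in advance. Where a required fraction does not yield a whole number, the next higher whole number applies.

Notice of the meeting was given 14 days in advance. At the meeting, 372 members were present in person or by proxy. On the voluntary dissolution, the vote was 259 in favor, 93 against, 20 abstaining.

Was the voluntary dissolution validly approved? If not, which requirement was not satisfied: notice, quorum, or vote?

Notice: 14 days given; 14 required. Satisfied.
Quorum: 15% of 2,504 = 375.60, rounded up to 376; 372 present. Not satisfied.
Vote: requires three-fifths of the votes cast (372 − 20 abstaining = 352); 3/5 of 352 = 211.20, rounded up to 212, so 212 needed; 259 in favor. Satisfied.

Invalid — quorum requirement not satisfied.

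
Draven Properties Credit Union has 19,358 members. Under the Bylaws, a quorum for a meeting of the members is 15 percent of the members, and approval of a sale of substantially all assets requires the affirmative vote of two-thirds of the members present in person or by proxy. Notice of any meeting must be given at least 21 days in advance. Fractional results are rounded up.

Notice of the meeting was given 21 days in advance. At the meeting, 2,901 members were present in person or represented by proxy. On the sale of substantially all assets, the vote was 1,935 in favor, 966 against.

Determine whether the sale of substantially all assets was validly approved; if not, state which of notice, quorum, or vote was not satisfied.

Notice: 21 days given; 21 required. Satisfied.
Quorum: 15% of 19,358 = 2,903.70, rounded up to 2,904; 2,901 present. Not satisfied.
Vote: requires two-thirds of those present (2,901); 2/3 of 2901 = 1934, so 1,934 needed; 1,935 in favor. Satisfied.

Invalid — quorum requirement not satisfied.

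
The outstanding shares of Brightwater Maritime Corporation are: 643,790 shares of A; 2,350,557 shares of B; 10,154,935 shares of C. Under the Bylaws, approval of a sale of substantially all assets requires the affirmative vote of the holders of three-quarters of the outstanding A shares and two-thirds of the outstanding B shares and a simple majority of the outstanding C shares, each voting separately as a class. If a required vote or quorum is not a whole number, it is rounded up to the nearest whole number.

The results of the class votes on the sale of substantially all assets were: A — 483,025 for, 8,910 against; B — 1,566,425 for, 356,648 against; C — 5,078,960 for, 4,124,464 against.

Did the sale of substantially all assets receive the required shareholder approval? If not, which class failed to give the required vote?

Not approved — the B shares did not give the required vote.

A: 3/4 of 643790 = 482842.50, rounded up to 482843; 482,843 required, 483,025 in favor — approved.
B: 2/3 of 2350557 = 1567038; 1,567,038 required, 1,566,425 in favor — not approved.
C: a majority of 10154935 is 5077468; 5,077,468 required, 5,078,960 in favor — approved.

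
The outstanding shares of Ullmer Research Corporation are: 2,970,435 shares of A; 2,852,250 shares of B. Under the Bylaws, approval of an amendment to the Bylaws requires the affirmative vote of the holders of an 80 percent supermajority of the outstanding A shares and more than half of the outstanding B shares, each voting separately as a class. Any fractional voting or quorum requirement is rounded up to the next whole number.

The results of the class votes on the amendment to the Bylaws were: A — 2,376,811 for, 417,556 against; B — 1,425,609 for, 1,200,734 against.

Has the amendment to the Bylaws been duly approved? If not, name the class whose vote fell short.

Not approved — the B shares did not give the required vote.

A: 4/5 of 2970435 = 2376348; 2,376,348 required, 2,376,811 in favor — approved.
B: a majority of 2852250 is 1426126; 1,426,126 required, 1,425,609 in favor — not approved.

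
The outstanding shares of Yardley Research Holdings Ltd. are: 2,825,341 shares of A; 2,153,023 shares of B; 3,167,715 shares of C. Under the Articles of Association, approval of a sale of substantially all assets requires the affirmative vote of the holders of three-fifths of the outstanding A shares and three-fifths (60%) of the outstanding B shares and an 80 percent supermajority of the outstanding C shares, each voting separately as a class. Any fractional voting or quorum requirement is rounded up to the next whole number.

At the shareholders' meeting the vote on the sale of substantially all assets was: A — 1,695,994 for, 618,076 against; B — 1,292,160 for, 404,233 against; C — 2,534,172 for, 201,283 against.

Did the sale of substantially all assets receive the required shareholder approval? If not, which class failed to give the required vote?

A: 3/5 of 2825341 = 1695204.60, rounded up to 1695205; 1,695,205 required, 1,695,994 in favor — approved.
B: 3/5 of 2153023 = 1291813.80, rounded up to 1291814; 1,291,814 required, 1,292,160 in favor — approved.
C: 4/5 of 3167715 = 2534172; 2,534,172 required, 2,534,172 in favor — approved.

Approved — every class gave the required vote.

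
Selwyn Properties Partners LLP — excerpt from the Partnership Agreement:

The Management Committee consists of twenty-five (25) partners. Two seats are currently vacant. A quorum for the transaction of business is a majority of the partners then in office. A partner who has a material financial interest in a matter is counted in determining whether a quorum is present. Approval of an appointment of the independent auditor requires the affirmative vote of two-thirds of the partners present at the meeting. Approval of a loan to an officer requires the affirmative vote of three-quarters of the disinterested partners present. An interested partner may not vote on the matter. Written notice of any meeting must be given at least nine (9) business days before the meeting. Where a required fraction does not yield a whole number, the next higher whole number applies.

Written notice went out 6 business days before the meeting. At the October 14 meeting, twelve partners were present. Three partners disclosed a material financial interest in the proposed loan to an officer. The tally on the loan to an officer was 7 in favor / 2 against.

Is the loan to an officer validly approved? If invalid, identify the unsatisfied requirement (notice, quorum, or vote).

Invalid — notice requirement not satisfied.

Notice: 6 business days given; 9 required (6 < 9). Not satisfied.
Quorum: 12 present (interested partners count toward quorum); quorum is 12. Satisfied.
Vote: the loan to an officer requires three-fourths of the disinterested partners present (12 − 3 = 9). 3/4 of 9 = 6.75, rounded up to 7, so 7 affirmative votes are needed; 7 voted in favor. Satisfied.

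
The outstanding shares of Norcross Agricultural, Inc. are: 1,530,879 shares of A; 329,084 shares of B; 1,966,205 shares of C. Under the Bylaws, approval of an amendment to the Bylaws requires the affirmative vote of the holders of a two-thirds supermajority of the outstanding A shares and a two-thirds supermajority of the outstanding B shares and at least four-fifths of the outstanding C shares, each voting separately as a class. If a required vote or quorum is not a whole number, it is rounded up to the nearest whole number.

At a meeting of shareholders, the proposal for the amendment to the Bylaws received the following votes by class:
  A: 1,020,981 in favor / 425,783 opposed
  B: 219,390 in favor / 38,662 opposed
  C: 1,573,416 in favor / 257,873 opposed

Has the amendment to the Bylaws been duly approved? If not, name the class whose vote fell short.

A: 2/3 of 1530879 = 1020586; 1,020,586 required, 1,020,981 in favor — approved.
B: 2/3 of 329084 = 219389.33, rounded up to 219390; 219,390 required, 219,390 in favor — approved.
C: 4/5 of 1966205 = 1572964; 1,572,964 required, 1,573,416 in favor — approved.

Approved — every class gave the required vote.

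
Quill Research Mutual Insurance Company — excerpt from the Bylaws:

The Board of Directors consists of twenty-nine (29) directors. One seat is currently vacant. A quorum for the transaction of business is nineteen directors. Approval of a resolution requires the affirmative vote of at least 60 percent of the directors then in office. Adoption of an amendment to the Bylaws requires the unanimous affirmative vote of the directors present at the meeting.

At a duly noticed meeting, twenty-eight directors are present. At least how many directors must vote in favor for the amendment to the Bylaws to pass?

The amendment to the Bylaws requires the unanimous vote of the directors present (28).
Unanimous means all 28.

28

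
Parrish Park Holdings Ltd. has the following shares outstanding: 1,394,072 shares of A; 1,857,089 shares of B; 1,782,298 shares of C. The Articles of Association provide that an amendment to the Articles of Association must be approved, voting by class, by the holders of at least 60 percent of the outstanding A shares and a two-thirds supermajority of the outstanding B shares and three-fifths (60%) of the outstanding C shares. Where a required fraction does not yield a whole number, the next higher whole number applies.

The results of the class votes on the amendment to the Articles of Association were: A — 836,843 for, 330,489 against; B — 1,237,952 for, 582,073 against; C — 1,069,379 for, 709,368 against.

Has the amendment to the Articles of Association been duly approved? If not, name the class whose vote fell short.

A: 3/5 of 1394072 = 836443.20, rounded up to 836444; 836,444 required, 836,843 in favor — approved.
B: 2/3 of 1857089 = 1238059.33, rounded up to 1238060; 1,238,060 required, 1,237,952 in favor — not approved.
C: 3/5 of 1782298 = 1069378.80, rounded up to 1069379; 1,069,379 required, 1,069,379 in favor — approved.

Not approved — the B shares did not give the required vote.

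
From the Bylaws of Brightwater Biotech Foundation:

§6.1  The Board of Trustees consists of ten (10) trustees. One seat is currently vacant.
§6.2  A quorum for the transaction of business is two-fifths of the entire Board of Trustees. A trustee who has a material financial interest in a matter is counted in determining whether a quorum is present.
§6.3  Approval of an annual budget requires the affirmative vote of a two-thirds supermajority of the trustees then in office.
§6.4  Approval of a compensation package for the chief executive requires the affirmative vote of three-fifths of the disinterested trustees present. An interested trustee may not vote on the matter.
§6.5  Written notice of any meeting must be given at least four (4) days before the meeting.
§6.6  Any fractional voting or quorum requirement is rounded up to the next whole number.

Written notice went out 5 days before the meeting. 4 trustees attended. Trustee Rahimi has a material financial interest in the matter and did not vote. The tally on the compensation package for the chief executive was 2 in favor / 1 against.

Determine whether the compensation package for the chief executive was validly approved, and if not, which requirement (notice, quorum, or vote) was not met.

Notice: 5 days given; 4 required (5 ≥ 4). Satisfied.
Quorum: 4 present (interested trustees count toward quorum); quorum is 4. Satisfied.
Vote: the compensation package for the chief executive requires three-fifths of the disinterested trustees present (4 − 1 = 3). 3/5 of 3 = 1.80, rounded up to 2, so 2 affirmative votes are needed; 2 voted in favor. Satisfied.

Valid — all requirements satisfied.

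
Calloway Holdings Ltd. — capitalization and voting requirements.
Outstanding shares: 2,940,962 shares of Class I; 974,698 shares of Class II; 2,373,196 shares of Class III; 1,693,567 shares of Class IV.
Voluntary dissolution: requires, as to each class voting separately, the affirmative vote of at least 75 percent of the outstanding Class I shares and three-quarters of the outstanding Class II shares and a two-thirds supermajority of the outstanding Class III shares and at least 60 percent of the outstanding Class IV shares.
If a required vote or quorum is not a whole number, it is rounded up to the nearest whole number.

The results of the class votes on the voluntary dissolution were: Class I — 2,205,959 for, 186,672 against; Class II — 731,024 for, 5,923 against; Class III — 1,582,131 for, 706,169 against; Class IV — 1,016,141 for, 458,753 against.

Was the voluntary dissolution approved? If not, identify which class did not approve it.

Approved — every class gave the required vote.

Class I: 3/4 of 2940962 = 2205721.50, rounded up to 2205722; 2,205,722 required, 2,205,959 in favor — approved.
Class II: 3/4 of 974698 = 731023.50, rounded up to 731024; 731,024 required, 731,024 in favor — approved.
Class III: 2/3 of 2373196 = 1582130.67, rounded up to 1582131; 1,582,131 required, 1,582,131 in favor — approved.
Class IV: 3/5 of 1693567 = 1016140.20, rounded up to 1016141; 1,016,141 required, 1,016,141 in favor — approved.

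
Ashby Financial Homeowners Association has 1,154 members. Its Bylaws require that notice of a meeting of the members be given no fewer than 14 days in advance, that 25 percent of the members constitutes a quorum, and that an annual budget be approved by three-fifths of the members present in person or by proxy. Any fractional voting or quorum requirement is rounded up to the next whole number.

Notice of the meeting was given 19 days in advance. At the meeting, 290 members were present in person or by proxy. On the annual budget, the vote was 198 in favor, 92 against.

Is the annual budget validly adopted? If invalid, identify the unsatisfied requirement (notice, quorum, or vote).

Valid — all requirements satisfied.

Notice: 19 days given; 14 required. Satisfied.
Quorum: 25% of 1,154 = 288.50, rounded up to 289; 290 present. Satisfied.
Vote: requires three-fifths of those present (290); 3/5 of 290 = 174, so 174 needed; 198 in favor. Satisfied.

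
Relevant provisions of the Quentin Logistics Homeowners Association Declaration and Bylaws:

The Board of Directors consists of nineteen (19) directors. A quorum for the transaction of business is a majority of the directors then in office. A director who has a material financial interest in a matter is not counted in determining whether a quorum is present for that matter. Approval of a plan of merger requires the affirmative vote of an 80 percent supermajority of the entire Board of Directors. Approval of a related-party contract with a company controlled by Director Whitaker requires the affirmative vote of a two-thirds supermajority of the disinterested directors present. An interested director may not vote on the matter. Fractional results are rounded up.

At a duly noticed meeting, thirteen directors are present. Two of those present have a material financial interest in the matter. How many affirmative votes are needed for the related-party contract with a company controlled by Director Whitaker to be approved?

8

The related-party contract with a company controlled by Director Whitaker requires two-thirds of the disinterested directors present (13 − 2 = 11).
2/3 of 11 = 7.33, rounded up to 8.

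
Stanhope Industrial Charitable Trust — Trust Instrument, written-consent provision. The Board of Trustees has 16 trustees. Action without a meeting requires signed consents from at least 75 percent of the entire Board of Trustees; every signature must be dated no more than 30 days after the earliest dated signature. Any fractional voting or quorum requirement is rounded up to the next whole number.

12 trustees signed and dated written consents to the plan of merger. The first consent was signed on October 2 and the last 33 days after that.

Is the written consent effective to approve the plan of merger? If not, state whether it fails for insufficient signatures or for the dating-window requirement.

Signatures required: at least 75 percent of 16 — 3/4 of 16 = 12, so 12 needed; 12 signed. Sufficient.
Dating window: the latest signature is 33 days after the earliest; the limit is 30 days. Outside the window.

Not effective — dating-window requirement not satisfied.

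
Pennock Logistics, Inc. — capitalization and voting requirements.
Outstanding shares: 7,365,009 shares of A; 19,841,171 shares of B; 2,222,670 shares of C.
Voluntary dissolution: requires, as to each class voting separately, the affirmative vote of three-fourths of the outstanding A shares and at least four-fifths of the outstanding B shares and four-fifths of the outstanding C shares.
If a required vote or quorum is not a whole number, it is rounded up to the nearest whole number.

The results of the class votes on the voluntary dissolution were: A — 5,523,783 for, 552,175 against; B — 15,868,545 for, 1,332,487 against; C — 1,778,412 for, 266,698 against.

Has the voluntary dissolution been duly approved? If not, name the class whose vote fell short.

A: 3/4 of 7365009 = 5523756.75, rounded up to 5523757; 5,523,757 required, 5,523,783 in favor — approved.
B: 4/5 of 19841171 = 15872936.80, rounded up to 15872937; 15,872,937 required, 15,868,545 in favor — not approved.
C: 4/5 of 2222670 = 1778136; 1,778,136 required, 1,778,412 in favor — approved.

Not approved — the B shares did not give the required vote.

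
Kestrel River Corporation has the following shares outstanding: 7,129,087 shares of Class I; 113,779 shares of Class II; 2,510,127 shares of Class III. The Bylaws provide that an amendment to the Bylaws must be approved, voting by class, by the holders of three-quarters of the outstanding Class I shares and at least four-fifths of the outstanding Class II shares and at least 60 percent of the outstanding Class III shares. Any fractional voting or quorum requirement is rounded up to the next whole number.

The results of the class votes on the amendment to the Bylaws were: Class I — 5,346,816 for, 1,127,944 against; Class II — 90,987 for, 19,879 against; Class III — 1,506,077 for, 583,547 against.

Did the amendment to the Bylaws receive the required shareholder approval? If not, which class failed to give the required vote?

Class I: 3/4 of 7129087 = 5346815.25, rounded up to 5346816; 5,346,816 required, 5,346,816 in favor — approved.
Class II: 4/5 of 113779 = 91023.20, rounded up to 91024; 91,024 required, 90,987 in favor — not approved.
Class III: 3/5 of 2510127 = 1506076.20, rounded up to 1506077; 1,506,077 required, 1,506,077 in favor — approved.

Not approved — the Class II shares did not give the required vote.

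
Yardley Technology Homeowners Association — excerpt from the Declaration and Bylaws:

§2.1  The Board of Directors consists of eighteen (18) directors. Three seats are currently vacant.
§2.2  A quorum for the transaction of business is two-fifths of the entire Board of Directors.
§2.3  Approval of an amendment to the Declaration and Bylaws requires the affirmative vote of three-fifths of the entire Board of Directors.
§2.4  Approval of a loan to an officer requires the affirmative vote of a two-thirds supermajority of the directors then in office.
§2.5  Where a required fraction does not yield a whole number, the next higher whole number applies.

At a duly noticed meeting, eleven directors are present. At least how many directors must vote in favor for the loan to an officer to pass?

10

The loan to an officer requires two-thirds of the directors then in office (15).
2/3 of 15 = 10.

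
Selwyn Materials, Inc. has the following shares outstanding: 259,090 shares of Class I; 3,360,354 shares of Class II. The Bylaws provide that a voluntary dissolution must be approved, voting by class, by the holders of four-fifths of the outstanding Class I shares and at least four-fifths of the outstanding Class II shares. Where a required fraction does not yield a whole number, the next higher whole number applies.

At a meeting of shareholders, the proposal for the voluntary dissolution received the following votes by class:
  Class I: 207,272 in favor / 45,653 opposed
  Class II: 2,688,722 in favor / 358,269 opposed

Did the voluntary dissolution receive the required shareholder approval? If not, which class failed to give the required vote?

Approved — every class gave the required vote.

Class I: 4/5 of 259090 = 207272; 207,272 required, 207,272 in favor — approved.
Class II: 4/5 of 3360354 = 2688283.20, rounded up to 2688284; 2,688,284 required, 2,688,722 in favor — approved.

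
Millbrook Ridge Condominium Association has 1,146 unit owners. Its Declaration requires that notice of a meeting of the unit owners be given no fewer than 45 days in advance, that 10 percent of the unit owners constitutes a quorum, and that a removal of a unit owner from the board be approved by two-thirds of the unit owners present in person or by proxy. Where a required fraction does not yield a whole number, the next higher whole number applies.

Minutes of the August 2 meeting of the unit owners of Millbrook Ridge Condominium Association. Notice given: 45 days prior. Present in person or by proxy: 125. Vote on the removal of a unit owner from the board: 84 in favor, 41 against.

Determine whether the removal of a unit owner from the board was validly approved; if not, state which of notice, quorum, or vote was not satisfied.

Notice: 45 days given; 45 required. Satisfied.
Quorum: 10% of 1,146 = 114.60, rounded up to 115; 125 present. Satisfied.
Vote: requires two-thirds of those present (125); 2/3 of 125 = 83.33, rounded up to 84, so 84 needed; 84 in favor. Satisfied.

Valid — all requirements satisfied.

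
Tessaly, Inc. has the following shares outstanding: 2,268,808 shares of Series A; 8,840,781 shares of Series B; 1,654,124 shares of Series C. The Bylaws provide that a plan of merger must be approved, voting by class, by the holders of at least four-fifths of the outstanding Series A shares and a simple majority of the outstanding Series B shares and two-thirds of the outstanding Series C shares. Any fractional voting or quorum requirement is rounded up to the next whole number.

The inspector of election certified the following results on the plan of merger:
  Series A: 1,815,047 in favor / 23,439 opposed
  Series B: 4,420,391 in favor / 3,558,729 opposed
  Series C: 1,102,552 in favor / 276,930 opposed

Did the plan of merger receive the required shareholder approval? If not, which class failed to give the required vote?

Not approved — the Series C shares did not give the required vote.

Series A: 4/5 of 2268808 = 1815046.40, rounded up to 1815047; 1,815,047 required, 1,815,047 in favor — approved.
Series B: a majority of 8840781 is 4420391; 4,420,391 required, 4,420,391 in favor — approved.
Series C: 2/3 of 1654124 = 1102749.33, rounded up to 1102750; 1,102,750 required, 1,102,552 in favor — not approved.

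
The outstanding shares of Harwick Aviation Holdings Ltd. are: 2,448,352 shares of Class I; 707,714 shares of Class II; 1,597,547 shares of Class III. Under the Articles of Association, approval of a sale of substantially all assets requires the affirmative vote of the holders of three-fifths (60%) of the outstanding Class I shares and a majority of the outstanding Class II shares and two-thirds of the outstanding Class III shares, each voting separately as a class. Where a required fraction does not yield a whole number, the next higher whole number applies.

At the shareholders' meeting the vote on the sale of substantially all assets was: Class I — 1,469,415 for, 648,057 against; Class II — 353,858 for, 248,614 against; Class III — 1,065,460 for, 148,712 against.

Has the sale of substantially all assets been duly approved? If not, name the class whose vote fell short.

Class I: 3/5 of 2448352 = 1469011.20, rounded up to 1469012; 1,469,012 required, 1,469,415 in favor — approved.
Class II: a majority of 707714 is 353858; 353,858 required, 353,858 in favor — approved.
Class III: 2/3 of 1597547 = 1065031.33, rounded up to 1065032; 1,065,032 required, 1,065,460 in favor — approved.

Approved — every class gave the required vote.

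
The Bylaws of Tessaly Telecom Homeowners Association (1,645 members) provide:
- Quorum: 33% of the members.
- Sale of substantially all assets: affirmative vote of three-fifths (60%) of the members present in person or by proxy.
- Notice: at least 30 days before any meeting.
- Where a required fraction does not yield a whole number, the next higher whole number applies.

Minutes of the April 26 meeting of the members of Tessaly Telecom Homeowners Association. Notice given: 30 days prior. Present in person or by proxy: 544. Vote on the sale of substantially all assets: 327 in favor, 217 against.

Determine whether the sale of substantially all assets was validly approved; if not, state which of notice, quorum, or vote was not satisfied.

Notice: 30 days given; 30 required. Satisfied.
Quorum: 33% of 1,645 = 542.85, rounded up to 543; 544 present. Satisfied.
Vote: requires three-fifths of those present (544); 3/5 of 544 = 326.40, rounded up to 327, so 327 needed; 327 in favor. Satisfied.

Valid — all requirements satisfied.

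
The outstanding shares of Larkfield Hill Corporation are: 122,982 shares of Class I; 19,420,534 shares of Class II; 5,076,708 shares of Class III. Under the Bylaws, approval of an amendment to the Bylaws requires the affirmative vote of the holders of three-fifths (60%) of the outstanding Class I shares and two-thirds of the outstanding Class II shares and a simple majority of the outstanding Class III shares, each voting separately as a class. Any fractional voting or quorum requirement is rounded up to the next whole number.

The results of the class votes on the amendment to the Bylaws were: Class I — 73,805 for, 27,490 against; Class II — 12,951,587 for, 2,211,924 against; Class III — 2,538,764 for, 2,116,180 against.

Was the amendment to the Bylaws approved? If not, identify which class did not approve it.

Approved — every class gave the required vote.

Class I: 3/5 of 122982 = 73789.20, rounded up to 73790; 73,790 required, 73,805 in favor — approved.
Class II: 2/3 of 19420534 = 12947022.67, rounded up to 12947023; 12,947,023 required, 12,951,587 in favor — approved.
Class III: a majority of 5076708 is 2538355; 2,538,355 required, 2,538,764 in favor — approved.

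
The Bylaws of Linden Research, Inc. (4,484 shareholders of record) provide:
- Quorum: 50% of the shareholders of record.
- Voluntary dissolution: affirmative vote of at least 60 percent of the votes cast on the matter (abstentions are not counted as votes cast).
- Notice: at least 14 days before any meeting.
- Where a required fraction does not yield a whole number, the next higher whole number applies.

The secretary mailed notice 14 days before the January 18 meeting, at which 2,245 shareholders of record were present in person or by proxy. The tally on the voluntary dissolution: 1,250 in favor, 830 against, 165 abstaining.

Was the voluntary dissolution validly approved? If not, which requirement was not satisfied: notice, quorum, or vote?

Valid — all requirements satisfied.

Notice: 14 days given; 14 required. Satisfied.
Quorum: 50% of 4,484 = 2,242; 2,245 present. Satisfied.
Vote: requires three-fifths of the votes cast (2,245 − 165 abstaining = 2,080); 3/5 of 2080 = 1248, so 1,248 needed; 1,250 in favor. Satisfied.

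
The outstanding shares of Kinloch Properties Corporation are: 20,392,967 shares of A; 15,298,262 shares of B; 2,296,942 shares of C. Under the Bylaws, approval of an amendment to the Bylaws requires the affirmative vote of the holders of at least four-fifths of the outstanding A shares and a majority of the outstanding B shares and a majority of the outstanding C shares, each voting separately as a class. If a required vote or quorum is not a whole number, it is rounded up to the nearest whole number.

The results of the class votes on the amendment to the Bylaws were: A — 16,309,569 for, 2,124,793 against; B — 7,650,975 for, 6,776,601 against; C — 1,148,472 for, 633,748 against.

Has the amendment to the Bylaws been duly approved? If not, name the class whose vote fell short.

Not approved — the A shares did not give the required vote.

A: 4/5 of 20392967 = 16314373.60, rounded up to 16314374; 16,314,374 required, 16,309,569 in favor — not approved.
B: a majority of 15298262 is 7649132; 7,649,132 required, 7,650,975 in favor — approved.
C: a majority of 2296942 is 1148472; 1,148,472 required, 1,148,472 in favor — approved.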